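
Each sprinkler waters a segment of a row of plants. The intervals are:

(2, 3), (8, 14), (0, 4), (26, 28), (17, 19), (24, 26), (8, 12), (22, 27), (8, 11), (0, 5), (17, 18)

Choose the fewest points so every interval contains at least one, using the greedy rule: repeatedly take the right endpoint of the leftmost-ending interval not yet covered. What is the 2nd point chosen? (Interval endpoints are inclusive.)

Sort by right endpoint; whenever an interval is uncovered, place a point at its right end.
Sorted: [2,3] [0,4] [0,5] [8,11] [8,12] [8,14] [17,18] [17,19] [24,26] [22,27] [26,28]
{[2,3],[0,4],[0,5]} hit by 3; {[8,11],[8,12],[8,14]} hit by 11; {[17,18],[17,19]} hit by 18; {[24,26],[22,27],[26,28]} hit by 26.
Points: 3, 11, 18, 26 (4 total).

11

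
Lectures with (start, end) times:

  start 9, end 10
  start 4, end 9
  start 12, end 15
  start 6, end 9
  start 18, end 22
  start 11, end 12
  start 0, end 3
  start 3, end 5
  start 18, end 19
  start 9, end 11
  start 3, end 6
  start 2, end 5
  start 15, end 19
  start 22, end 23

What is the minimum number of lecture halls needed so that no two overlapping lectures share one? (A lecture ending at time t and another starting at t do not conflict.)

The answer is the maximum number of intervals overlapping at any instant.
Events (time:±→running): 0:+→1 2:+→2 3:-→1 3:+→2 3:+→3 4:+→4 … peak 4.

4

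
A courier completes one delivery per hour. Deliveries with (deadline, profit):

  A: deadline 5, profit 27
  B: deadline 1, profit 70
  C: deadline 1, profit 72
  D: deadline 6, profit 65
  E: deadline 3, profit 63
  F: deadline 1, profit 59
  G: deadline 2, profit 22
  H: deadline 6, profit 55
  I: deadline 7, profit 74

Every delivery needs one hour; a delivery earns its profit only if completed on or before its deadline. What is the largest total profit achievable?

378

By profit: I(d7,74), C(d1,72), B(d1,70), D(d6,65), E(d3,63), F(d1,59), H(d6,55), A(d5,27), G(d2,22)
I→slot 7; C→slot 1; B skipped; D→slot 6; E→slot 3; F skipped; H→slot 5; A→slot 4; G→slot 2.
Profit = 72 + 22 + 63 + 27 + 55 + 65 + 74 = 378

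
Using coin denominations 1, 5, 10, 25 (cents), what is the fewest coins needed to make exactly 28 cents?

Use the largest denomination that fits, subtract, and repeat.
28 = 1×25 + 3×1
Total coins = 1 + 3 = 4

4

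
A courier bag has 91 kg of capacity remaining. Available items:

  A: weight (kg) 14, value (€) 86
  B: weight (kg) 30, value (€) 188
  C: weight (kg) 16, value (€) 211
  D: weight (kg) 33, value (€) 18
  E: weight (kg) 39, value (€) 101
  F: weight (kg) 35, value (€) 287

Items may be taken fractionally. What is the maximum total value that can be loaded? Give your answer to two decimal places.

747.43

Order: C (211/16=13.19) > F (287/35=8.20) > B (188/30=6.27) > A (86/14=6.14) > E (101/39=2.59) > D (18/33=0.55)
Fill: take C (16 @ 211) → take F (35 @ 287) → take B (30 @ 188) → take 10/14 of A → 61.43; 91/91 used.
Total value = 747.43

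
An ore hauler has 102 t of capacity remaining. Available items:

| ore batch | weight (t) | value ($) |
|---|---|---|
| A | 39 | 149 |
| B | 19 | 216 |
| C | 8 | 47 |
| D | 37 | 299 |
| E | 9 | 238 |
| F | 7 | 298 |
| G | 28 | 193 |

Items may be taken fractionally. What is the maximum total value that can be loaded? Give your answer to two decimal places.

Ratios (sorted): F 42.57, E 26.44, B 11.37, D 8.08, G 6.89, C 5.88, A 3.82
take F (7 @ 298); take E (9 @ 238); take B (19 @ 216); take D (37 @ 299); take G (28 @ 193); take 2/8 of C → 11.75. Capacity used 102/102.
Total value = 1255.75

1255.75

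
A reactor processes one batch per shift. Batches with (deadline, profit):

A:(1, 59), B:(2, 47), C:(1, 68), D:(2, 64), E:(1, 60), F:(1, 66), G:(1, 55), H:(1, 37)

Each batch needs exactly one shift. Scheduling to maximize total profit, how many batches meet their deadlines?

Take jobs in profit order; each goes to the latest open slot no later than its deadline.
By profit: C(d1,68), F(d1,66), D(d2,64), E(d1,60), A(d1,59), G(d1,55), B(d2,47), H(d1,37)
C→slot 1; F skipped; D→slot 2; E skipped; A skipped; G skipped; B skipped; H skipped.
2 of 8 scheduled.

2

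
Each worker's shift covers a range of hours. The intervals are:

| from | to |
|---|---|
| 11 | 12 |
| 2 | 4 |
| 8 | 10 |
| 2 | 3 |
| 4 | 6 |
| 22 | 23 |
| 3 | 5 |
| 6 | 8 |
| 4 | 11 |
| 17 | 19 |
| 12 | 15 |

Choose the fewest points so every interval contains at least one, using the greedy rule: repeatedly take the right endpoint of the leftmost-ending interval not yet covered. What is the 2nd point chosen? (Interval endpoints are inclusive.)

Sort by right endpoint; whenever an interval is uncovered, place a point at its right end.
Sorted: [2,3] [2,4] [3,5] [4,6] [6,8] [8,10] [4,11] [11,12] [12,15] [17,19] [22,23]
{[2,3],[2,4],[3,5]} hit by 3; {[4,6],[6,8]} hit by 6; {[8,10],[4,11]} hit by 10; {[11,12],[12,15]} hit by 12; {[17,19]} hit by 19; {[22,23]} hit by 23.
Points: 3, 6, 10, 12, 19, 23 (6 total).

6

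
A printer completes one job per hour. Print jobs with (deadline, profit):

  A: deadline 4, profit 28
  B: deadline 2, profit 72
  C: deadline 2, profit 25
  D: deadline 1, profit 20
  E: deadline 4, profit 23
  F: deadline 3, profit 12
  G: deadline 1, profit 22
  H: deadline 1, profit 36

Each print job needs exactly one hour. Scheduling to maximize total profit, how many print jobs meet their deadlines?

4

By profit: B(d2,72), H(d1,36), A(d4,28), C(d2,25), E(d4,23), G(d1,22), D(d1,20), F(d3,12)
B→slot 2; H→slot 1; A→slot 4; C skipped; E→slot 3; G skipped; D skipped; F skipped.
4 of 8 scheduled.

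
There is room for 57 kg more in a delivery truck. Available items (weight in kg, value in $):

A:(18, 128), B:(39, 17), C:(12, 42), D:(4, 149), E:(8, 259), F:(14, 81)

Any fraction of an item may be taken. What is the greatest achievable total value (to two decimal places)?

Ratios (sorted): D 37.25, E 32.38, A 7.11, F 5.79, C 3.50, B 0.44
take D (4 @ 149); take E (8 @ 259); take A (18 @ 128); take F (14 @ 81); take C (12 @ 42); take 1/39 of B → 0.44. Capacity used 57/57.
Total value = 659.44

659.44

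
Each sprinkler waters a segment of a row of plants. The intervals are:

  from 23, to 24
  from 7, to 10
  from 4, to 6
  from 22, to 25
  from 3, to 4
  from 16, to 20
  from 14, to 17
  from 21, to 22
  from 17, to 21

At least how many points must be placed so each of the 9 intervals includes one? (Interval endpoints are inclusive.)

Sort by right endpoint; whenever an interval is uncovered, place a point at its right end.
By right end: [3,4]  [4,6]  [7,10]  [14,17]  [16,20]  [17,21]  [21,22]  [23,24]  [22,25]
[3,4] uncovered → point at 4; [7,10] uncovered → point at 10; [14,17] uncovered → point at 17; [21,22] uncovered → point at 22; [23,24] uncovered → point at 24.
Points: 4, 10, 17, 22, 24 (5 total).

5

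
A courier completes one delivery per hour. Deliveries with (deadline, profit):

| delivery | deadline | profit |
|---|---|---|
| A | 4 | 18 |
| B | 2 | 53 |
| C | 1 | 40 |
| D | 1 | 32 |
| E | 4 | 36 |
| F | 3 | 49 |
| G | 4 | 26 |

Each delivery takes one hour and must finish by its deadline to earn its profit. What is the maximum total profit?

178

Sort by profit descending; place each in the latest free slot ≤ its deadline.
By profit: B(d2,53), F(d3,49), C(d1,40), E(d4,36), D(d1,32), G(d4,26), A(d4,18)
B→slot 2; F→slot 3; C→slot 1; E→slot 4; D skipped; G skipped; A skipped.
Profit = 40 + 53 + 49 + 36 = 178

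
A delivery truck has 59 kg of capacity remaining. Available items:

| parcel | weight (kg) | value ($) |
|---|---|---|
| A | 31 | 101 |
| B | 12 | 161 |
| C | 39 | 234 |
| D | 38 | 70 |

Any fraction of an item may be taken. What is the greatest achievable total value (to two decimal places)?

421.06

Order: B (161/12=13.42) > C (234/39=6.00) > A (101/31=3.26) > D (70/38=1.84)
Fill: take B (12 @ 161) → take C (39 @ 234) → take 8/31 of A → 26.06; 59/59 used.
Total value = 421.06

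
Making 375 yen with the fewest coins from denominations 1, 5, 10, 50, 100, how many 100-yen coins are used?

Greedy: take as many of the largest coin as possible, then repeat with the remainder.
375 − 3×100→75 − 1×50→25 − 2×10→5 − 1×5→0
Count of 100: 3

3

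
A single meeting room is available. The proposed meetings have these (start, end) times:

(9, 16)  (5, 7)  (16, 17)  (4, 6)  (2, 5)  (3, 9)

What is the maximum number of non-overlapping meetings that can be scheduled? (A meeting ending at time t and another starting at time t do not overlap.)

Order by finish time; keep every interval that doesn't clash with the previous kept one.
By end time: (2,5), (4,6), (5,7), (3,9), (9,16), (16,17).
Pick (2,5); next start ≥ 5 → (5,7); next start ≥ 7 → (9,16); next start ≥ 16 → (16,17).
Selected 4 meetings.

4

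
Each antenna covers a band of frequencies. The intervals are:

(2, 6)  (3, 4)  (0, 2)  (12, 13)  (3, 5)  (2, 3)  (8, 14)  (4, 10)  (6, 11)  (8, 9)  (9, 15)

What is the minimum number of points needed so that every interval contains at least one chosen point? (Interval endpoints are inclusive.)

4

Sorted: [0,2] [2,3] [3,4] [3,5] [2,6] [8,9] [4,10] [6,11] [12,13] [8,14] [9,15]
{[0,2],[2,3]} hit by 2; {[3,4],[3,5],[2,6]} hit by 4; {[8,9],[4,10],[6,11]} hit by 9; {[12,13],[8,14],[9,15]} hit by 13.
Points: 2, 4, 9, 13 (4 total).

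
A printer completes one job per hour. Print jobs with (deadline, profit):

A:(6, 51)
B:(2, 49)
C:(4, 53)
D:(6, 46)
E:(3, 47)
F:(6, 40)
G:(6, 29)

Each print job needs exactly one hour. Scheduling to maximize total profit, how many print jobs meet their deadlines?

Profit order: C=53 A=51 B=49 E=47 D=46 F=40 G=29
Assign: C→slot 4, A→slot 6, B→slot 2, E→slot 3, D→slot 5, F→slot 1, G skipped.
Slots: [1:F] [2:B] [3:E] [4:C] [5:D] [6:A]
6 of 7 scheduled.

6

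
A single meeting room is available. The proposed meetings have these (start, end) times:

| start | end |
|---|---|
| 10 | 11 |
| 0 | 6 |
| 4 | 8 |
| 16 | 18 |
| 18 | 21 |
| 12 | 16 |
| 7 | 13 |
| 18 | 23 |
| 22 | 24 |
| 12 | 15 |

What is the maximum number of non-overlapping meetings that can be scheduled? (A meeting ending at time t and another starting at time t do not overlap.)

Sort by end time and greedily take each interval whose start is ≥ the last chosen end.
Sorted by end: (0,6)  (4,8)  (10,11)  (7,13)  (12,15)  (12,16)  (16,18)  (18,21)  (18,23)  (22,24)
take (0,6); skip (4,8); take (10,11); take (12,15); skip (12,16); take (16,18); take (18,21); take (22,24).
Selected 6 meetings.

6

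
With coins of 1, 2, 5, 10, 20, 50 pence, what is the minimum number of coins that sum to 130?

4

Use the largest denomination that fits, subtract, and repeat.
130 = 2×50 + 1×20 + 1×10
Total coins = 2 + 1 + 1 = 4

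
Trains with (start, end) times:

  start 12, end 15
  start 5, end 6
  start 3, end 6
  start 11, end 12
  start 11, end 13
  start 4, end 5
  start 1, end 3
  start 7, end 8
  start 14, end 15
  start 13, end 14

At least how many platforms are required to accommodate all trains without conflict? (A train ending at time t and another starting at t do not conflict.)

2

Count concurrent intervals with a sweep; the peak is the room count.
starts: [1, 3, 4, 5, 7, 11, 11, 12, 13, 14]
ends:   [3, 5, 6, 6, 8, 12, 13, 14, 15, 15]
s1→1 e3→0 s3→1 s4→2  — peak 2.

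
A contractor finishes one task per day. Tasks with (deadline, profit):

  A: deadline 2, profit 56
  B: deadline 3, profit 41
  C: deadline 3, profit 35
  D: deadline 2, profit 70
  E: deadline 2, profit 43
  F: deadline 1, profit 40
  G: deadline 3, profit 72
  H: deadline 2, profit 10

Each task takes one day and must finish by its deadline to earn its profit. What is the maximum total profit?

198

Sort by profit descending; place each in the latest free slot ≤ its deadline.
By profit: G(d3,72), D(d2,70), A(d2,56), E(d2,43), B(d3,41), F(d1,40), C(d3,35), H(d2,10)
G→slot 3; D→slot 2; A→slot 1; E skipped; B skipped; F skipped; C skipped; H skipped.
Profit = 56 + 70 + 72 = 198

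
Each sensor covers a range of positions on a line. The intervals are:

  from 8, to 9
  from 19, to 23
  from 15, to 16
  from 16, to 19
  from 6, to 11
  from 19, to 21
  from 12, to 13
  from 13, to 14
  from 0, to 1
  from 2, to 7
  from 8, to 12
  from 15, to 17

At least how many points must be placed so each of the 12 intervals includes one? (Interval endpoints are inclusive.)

6

Process intervals by earliest right end; each time one isn't hit yet, stab at its right endpoint.
By right end: [0,1]  [2,7]  [8,9]  [6,11]  [8,12]  [12,13]  [13,14]  [15,16]  [15,17]  [16,19]  [19,21]  [19,23]
[0,1] uncovered → point at 1; [2,7] uncovered → point at 7; [8,9] uncovered → point at 9; [12,13] uncovered → point at 13; [15,16] uncovered → point at 16; [19,21] uncovered → point at 21.
Points: 1, 7, 9, 13, 16, 21 (6 total).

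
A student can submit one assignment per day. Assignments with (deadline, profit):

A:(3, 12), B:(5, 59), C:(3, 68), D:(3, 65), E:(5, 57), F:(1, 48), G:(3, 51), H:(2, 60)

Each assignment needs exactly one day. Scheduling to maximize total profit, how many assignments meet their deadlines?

5

Sort by profit descending; place each in the latest free slot ≤ its deadline.
Profit order: C=68 D=65 H=60 B=59 E=57 G=51 F=48 A=12
Assign: C→slot 3, D→slot 2, H→slot 1, B→slot 5, E→slot 4, G skipped, F skipped, A skipped.
Slots: [1:H] [2:D] [3:C] [4:E] [5:B]
5 of 8 scheduled.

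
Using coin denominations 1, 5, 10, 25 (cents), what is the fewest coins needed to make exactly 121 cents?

7

Greedy: take as many of the largest coin as possible, then repeat with the remainder.
121 − 4×25→21 − 2×10→1 − 1×1→0
Total coins = 4 + 2 + 1 = 7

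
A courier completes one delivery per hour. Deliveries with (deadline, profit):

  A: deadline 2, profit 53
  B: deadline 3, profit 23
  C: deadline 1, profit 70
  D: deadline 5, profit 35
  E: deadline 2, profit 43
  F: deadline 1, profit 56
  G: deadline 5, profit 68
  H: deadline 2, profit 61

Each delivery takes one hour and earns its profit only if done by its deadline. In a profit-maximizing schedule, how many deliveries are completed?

5

Sort by profit descending; place each in the latest free slot ≤ its deadline.
By profit: C(d1,70), G(d5,68), H(d2,61), F(d1,56), A(d2,53), E(d2,43), D(d5,35), B(d3,23)
C→slot 1; G→slot 5; H→slot 2; F skipped; A skipped; E skipped; D→slot 4; B→slot 3.
5 of 8 scheduled.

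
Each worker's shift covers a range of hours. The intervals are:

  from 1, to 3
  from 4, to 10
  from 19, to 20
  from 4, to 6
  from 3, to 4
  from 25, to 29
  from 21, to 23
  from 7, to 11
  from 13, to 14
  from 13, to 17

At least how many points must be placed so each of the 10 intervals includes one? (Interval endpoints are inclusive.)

Process intervals by earliest right end; each time one isn't hit yet, stab at its right endpoint.
Sorted: [1,3] [3,4] [4,6] [4,10] [7,11] [13,14] [13,17] [19,20] [21,23] [25,29]
{[1,3],[3,4]} hit by 3; {[4,6],[4,10]} hit by 6; {[7,11]} hit by 11; {[13,14],[13,17]} hit by 14; {[19,20]} hit by 20; {[21,23]} hit by 23; {[25,29]} hit by 29.
Points: 3, 6, 11, 14, 20, 23, 29 (7 total).

7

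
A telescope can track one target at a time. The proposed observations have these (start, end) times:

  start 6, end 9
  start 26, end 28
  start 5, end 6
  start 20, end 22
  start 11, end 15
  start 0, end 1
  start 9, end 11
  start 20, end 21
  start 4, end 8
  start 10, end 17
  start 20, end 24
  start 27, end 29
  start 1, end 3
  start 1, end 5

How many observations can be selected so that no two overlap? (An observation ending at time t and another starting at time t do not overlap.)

8

Order by finish time; keep every interval that doesn't clash with the previous kept one.
Sorted by end: (0,1)  (1,3)  (1,5)  (5,6)  (4,8)  (6,9)  (9,11)  (11,15)  (10,17)  (20,21)  (20,22)  (20,24)  (26,28)  (27,29)
take (0,1); take (1,3); skip (1,5); take (5,6); take (6,9); take (9,11); take (11,15); skip (10,17); take (20,21); skip (20,22); take (26,28); skip (27,29).
Selected 8 observations.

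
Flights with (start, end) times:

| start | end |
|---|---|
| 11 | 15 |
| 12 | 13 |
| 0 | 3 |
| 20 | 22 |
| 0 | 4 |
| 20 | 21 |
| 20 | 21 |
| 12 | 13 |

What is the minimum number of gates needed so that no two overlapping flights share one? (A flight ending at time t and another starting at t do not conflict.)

3

Count concurrent intervals with a sweep; the peak is the room count.
starts: [0, 0, 11, 12, 12, 20, 20, 20]
ends:   [3, 4, 13, 13, 15, 21, 21, 22]
s0→1 s0→2 e3→1 e4→0 s11→1 s12→2 s12→3  — peak 3.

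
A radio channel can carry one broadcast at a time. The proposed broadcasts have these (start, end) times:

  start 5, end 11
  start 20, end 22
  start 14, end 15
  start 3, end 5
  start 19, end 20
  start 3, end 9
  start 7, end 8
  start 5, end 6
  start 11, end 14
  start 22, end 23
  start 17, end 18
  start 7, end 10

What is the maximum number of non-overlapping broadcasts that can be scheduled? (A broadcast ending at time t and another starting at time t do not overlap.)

9

Order by finish time; keep every interval that doesn't clash with the previous kept one.
Sorted by end: (3,5)  (5,6)  (7,8)  (3,9)  (7,10)  (5,11)  (11,14)  (14,15)  (17,18)  (19,20)  (20,22)  (22,23)
take (3,5); take (5,6); take (7,8); take (11,14); take (14,15); take (17,18); take (19,20); take (20,22); take (22,23).
Selected 9 broadcasts.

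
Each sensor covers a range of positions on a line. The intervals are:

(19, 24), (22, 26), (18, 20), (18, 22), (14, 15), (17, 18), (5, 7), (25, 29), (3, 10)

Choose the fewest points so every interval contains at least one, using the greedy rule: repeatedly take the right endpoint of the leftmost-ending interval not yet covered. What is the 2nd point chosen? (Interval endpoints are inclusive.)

15

Process intervals by earliest right end; each time one isn't hit yet, stab at its right endpoint.
Sorted: [5,7] [3,10] [14,15] [17,18] [18,20] [18,22] [19,24] [22,26] [25,29]
{[5,7],[3,10]} hit by 7; {[14,15]} hit by 15; {[17,18],[18,20],[18,22]} hit by 18; {[19,24],[22,26]} hit by 24; {[25,29]} hit by 29.
Points: 7, 15, 18, 24, 29 (5 total).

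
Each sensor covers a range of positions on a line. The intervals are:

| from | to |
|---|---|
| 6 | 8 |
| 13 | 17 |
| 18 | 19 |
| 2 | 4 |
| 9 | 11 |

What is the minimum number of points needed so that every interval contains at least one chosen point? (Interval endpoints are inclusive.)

Sorted: [2,4] [6,8] [9,11] [13,17] [18,19]
{[2,4]} hit by 4; {[6,8]} hit by 8; {[9,11]} hit by 11; {[13,17]} hit by 17; {[18,19]} hit by 19.
Points: 4, 8, 11, 17, 19 (5 total).

5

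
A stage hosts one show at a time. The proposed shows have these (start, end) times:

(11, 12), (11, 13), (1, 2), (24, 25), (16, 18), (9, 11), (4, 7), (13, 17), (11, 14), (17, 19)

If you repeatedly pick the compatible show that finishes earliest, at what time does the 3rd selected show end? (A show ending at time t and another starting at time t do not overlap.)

11

Order by finish time; keep every interval that doesn't clash with the previous kept one.
Sorted by end: (1,2)  (4,7)  (9,11)  (11,12)  (11,13)  (11,14)  (13,17)  (16,18)  (17,19)  (24,25)
take (1,2); take (4,7); take (9,11); take (11,12); take (13,17); take (17,19); take (24,25).
Selected: (1,2) (4,7) (9,11) (11,12) (13,17) (17,19) (24,25)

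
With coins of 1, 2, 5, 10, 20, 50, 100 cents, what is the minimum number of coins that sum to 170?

3

Greedy: take as many of the largest coin as possible, then repeat with the remainder.
170 = 1×100 + 1×50 + 1×20
Total coins = 1 + 1 + 1 = 3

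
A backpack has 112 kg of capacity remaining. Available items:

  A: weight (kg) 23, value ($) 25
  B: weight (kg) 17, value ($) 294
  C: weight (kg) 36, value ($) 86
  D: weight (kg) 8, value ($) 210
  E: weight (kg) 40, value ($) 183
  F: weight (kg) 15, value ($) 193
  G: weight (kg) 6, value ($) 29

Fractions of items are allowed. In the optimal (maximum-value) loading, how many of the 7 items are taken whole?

5

Sort by value per unit weight and fill in that order.
Ratios (sorted): D 26.25, B 17.29, F 12.87, G 4.83, E 4.58, C 2.39, A 1.09
take D (8 @ 210); take B (17 @ 294); take F (15 @ 193); take G (6 @ 29); take E (40 @ 183); take 26/36 of C → 62.11. Capacity used 112/112.
5 item(s) taken whole; one partial (take 26/36 of C).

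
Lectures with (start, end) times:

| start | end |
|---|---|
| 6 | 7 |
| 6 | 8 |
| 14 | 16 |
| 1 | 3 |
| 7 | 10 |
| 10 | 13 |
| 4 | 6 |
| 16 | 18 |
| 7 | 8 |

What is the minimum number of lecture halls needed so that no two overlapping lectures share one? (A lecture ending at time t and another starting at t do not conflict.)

Count concurrent intervals with a sweep; the peak is the room count.
Events (time:±→running): 1:+→1 3:-→0 4:+→1 6:-→0 6:+→1 6:+→2 7:-→1 7:+→2 7:+→3 … peak 3.

3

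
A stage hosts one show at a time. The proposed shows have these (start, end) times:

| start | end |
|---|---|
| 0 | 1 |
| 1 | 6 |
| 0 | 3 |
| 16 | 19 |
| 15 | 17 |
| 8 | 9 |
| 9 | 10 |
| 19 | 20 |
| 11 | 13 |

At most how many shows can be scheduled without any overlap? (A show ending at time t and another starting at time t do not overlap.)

7

Greedy by earliest finish: after sorting by end time, pick each interval compatible with the last pick.
Sorted by end: (0,1)  (0,3)  (1,6)  (8,9)  (9,10)  (11,13)  (15,17)  (16,19)  (19,20)
take (0,1); take (1,6); take (8,9); take (9,10); take (11,13); take (15,17); skip (16,19); take (19,20).
Selected 7 shows.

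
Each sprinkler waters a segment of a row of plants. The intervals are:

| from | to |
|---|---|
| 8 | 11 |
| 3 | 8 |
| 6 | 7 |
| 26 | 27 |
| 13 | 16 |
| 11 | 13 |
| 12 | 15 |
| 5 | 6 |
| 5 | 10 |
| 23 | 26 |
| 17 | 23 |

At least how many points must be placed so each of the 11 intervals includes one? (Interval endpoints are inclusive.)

Sort by right endpoint; whenever an interval is uncovered, place a point at its right end.
Sorted: [5,6] [6,7] [3,8] [5,10] [8,11] [11,13] [12,15] [13,16] [17,23] [23,26] [26,27]
{[5,6],[6,7],[3,8],[5,10]} hit by 6; {[8,11],[11,13]} hit by 11; {[12,15],[13,16]} hit by 15; {[17,23],[23,26]} hit by 23; {[26,27]} hit by 27.
Points: 6, 11, 15, 23, 27 (5 total).

5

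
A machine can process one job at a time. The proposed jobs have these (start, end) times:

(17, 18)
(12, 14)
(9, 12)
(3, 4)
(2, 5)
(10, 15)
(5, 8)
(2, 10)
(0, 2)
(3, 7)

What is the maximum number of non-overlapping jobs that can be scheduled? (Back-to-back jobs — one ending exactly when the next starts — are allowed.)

Order by finish time; keep every interval that doesn't clash with the previous kept one.
By end time: (0,2), (3,4), (2,5), (3,7), (5,8), (2,10), (9,12), (12,14), (10,15), (17,18).
Pick (0,2); next start ≥ 2 → (3,4); next start ≥ 4 → (5,8); next start ≥ 8 → (9,12); next start ≥ 12 → (12,14); next start ≥ 14 → (17,18).
Selected 6 jobs.

6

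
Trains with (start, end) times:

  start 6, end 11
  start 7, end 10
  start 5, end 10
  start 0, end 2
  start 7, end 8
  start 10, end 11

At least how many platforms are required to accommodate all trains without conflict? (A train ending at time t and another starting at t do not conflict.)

4

The answer is the maximum number of intervals overlapping at any instant.
starts: [0, 5, 6, 7, 7, 10]
ends:   [2, 8, 10, 10, 11, 11]
s0→1 e2→0 s5→1 s6→2 s7→3 s7→4  — peak 4.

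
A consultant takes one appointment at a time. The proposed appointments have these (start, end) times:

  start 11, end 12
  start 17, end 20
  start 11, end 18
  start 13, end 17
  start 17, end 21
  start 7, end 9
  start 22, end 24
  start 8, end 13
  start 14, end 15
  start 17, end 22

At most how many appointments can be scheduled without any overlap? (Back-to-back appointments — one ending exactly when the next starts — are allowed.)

Sort by end time and greedily take each interval whose start is ≥ the last chosen end.
Sorted by end: (7,9)  (11,12)  (8,13)  (14,15)  (13,17)  (11,18)  (17,20)  (17,21)  (17,22)  (22,24)
take (7,9); take (11,12); skip (8,13); take (14,15); take (17,20); skip (17,21); take (22,24).
Selected 5 appointments.

5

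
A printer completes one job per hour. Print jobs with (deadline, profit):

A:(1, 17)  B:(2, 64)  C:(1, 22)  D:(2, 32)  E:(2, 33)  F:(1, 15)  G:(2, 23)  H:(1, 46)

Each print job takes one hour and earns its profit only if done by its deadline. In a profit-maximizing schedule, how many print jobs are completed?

Profit order: B=64 H=46 E=33 D=32 G=23 C=22 A=17 F=15
Assign: B→slot 2, H→slot 1, E skipped, D skipped, G skipped, C skipped, A skipped, F skipped.
Slots: [1:H] [2:B]
2 of 8 scheduled.

2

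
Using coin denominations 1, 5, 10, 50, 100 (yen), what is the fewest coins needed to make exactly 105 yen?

105 − 1×100→5 − 1×5→0
Total coins = 1 + 1 = 2

2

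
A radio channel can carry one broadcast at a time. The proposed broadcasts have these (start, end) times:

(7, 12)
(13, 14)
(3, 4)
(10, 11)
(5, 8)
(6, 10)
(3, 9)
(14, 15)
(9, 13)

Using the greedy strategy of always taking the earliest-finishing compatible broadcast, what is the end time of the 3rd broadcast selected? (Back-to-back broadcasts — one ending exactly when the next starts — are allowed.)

Sort by end time and greedily take each interval whose start is ≥ the last chosen end.
By end time: (3,4), (5,8), (3,9), (6,10), (10,11), (7,12), (9,13), (13,14), (14,15).
Pick (3,4); next start ≥ 4 → (5,8); next start ≥ 8 → (10,11); next start ≥ 11 → (13,14); next start ≥ 14 → (14,15).
Selected: (3,4) (5,8) (10,11) (13,14) (14,15)

11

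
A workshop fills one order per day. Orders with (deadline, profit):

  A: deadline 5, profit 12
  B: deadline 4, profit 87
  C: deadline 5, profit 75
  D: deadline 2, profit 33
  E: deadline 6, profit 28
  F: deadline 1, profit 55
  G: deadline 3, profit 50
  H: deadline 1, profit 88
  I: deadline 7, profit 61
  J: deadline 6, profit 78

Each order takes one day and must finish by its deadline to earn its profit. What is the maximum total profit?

By profit: H(d1,88), B(d4,87), J(d6,78), C(d5,75), I(d7,61), F(d1,55), G(d3,50), D(d2,33), E(d6,28), A(d5,12)
H→slot 1; B→slot 4; J→slot 6; C→slot 5; I→slot 7; F skipped; G→slot 3; D→slot 2; E skipped; A skipped.
Profit = 88 + 33 + 50 + 87 + 75 + 78 + 61 = 472

472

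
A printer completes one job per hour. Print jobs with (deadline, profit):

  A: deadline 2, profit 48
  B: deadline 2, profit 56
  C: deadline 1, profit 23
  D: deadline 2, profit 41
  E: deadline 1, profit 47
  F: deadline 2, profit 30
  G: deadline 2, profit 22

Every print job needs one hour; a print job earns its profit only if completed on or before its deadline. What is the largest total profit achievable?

104

Profit order: B=56 A=48 E=47 D=41 F=30 C=23 G=22
Assign: B→slot 2, A→slot 1, E skipped, D skipped, F skipped, C skipped, G skipped.
Slots: [1:A] [2:B]
Profit = 48 + 56 = 104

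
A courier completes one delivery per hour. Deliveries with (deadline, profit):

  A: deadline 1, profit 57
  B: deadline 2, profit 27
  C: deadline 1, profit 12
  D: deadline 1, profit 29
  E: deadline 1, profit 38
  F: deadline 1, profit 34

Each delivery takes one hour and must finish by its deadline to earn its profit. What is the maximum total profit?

By profit: A(d1,57), E(d1,38), F(d1,34), D(d1,29), B(d2,27), C(d1,12)
A→slot 1; E skipped; F skipped; D skipped; B→slot 2; C skipped.
Profit = 57 + 27 = 84

84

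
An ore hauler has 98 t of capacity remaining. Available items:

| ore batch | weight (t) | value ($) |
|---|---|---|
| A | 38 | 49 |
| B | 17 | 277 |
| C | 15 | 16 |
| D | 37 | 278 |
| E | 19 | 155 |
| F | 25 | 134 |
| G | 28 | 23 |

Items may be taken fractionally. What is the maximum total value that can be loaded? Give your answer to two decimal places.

844.00

Sort by value per unit weight and fill in that order.
Ratios (sorted): B 16.29, E 8.16, D 7.51, F 5.36, A 1.29, C 1.07, G 0.82
take B (17 @ 277); take E (19 @ 155); take D (37 @ 278); take F (25 @ 134). Capacity used 98/98.
Total value = 844.00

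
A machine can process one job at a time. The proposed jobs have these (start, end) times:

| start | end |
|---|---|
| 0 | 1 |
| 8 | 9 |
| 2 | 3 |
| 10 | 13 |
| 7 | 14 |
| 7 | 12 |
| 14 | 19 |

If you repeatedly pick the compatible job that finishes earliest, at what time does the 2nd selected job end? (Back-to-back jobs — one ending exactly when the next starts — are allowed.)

3

Sort by end time and greedily take each interval whose start is ≥ the last chosen end.
Sorted by end: (0,1)  (2,3)  (8,9)  (7,12)  (10,13)  (7,14)  (14,19)
take (0,1); take (2,3); take (8,9); take (10,13); skip (7,14); take (14,19).
Selected: (0,1) (2,3) (8,9) (10,13) (14,19)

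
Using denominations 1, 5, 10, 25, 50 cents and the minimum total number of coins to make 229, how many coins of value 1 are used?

229 − 4×50→29 − 1×25→4 − 4×1→0
Count of 1: 4

4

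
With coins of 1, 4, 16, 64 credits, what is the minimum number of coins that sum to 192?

3

Greedy: take as many of the largest coin as possible, then repeat with the remainder.
192 − 3×64→0
Total coins = 3 = 3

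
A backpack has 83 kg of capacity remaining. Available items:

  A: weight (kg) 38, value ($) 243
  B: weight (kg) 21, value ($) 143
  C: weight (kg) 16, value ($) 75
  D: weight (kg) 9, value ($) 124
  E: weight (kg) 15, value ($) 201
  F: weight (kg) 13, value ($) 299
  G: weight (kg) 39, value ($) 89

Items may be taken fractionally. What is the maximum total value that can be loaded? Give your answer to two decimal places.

926.87

Order: F (299/13=23.00) > D (124/9=13.78) > E (201/15=13.40) > B (143/21=6.81) > A (243/38=6.39) > C (75/16=4.69) > G (89/39=2.28)
Fill: take F (13 @ 299) → take D (9 @ 124) → take E (15 @ 201) → take B (21 @ 143) → take 25/38 of A → 159.87; 83/83 used.
Total value = 926.87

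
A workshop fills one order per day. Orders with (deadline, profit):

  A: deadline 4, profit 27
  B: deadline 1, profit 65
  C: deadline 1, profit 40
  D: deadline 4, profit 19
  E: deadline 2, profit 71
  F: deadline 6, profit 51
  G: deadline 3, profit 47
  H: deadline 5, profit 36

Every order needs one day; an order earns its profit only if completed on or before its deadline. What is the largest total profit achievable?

297

Take jobs in profit order; each goes to the latest open slot no later than its deadline.
By profit: E(d2,71), B(d1,65), F(d6,51), G(d3,47), C(d1,40), H(d5,36), A(d4,27), D(d4,19)
E→slot 2; B→slot 1; F→slot 6; G→slot 3; C skipped; H→slot 5; A→slot 4; D skipped.
Profit = 65 + 71 + 47 + 27 + 36 + 51 = 297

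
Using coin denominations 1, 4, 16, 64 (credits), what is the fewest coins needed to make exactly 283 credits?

10

Greedy: take as many of the largest coin as possible, then repeat with the remainder.
283 − 4×64→27 − 1×16→11 − 2×4→3 − 3×1→0
Total coins = 4 + 1 + 2 + 3 = 10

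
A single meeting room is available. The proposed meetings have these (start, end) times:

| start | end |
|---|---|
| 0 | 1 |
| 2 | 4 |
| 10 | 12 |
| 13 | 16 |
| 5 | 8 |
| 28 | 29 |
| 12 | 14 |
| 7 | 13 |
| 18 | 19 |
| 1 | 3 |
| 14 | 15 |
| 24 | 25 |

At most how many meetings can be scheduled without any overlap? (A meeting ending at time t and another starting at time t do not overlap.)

9

Order by finish time; keep every interval that doesn't clash with the previous kept one.
Sorted by end: (0,1)  (1,3)  (2,4)  (5,8)  (10,12)  (7,13)  (12,14)  (14,15)  (13,16)  (18,19)  (24,25)  (28,29)
take (0,1); take (1,3); take (5,8); take (10,12); take (12,14); take (14,15); take (18,19); take (24,25); take (28,29).
Selected 9 meetings.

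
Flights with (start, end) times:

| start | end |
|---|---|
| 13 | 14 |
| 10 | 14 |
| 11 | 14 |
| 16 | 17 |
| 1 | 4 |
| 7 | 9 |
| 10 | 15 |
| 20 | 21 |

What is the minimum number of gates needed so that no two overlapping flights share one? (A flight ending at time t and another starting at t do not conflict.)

4

Count concurrent intervals with a sweep; the peak is the room count.
starts: [1, 7, 10, 10, 11, 13, 16, 20]
ends:   [4, 9, 14, 14, 14, 15, 17, 21]
s1→1 e4→0 s7→1 e9→0 s10→1 s10→2 s11→3 s13→4  — peak 4.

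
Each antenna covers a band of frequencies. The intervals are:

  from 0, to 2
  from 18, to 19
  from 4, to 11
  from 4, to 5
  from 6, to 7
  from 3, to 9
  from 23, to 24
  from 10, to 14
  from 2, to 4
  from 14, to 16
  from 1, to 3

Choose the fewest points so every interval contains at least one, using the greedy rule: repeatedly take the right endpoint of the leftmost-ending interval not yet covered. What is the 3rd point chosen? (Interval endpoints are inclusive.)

Process intervals by earliest right end; each time one isn't hit yet, stab at its right endpoint.
Sorted: [0,2] [1,3] [2,4] [4,5] [6,7] [3,9] [4,11] [10,14] [14,16] [18,19] [23,24]
{[0,2],[1,3],[2,4]} hit by 2; {[4,5]} hit by 5; {[6,7],[3,9],[4,11]} hit by 7; {[10,14],[14,16]} hit by 14; {[18,19]} hit by 19; {[23,24]} hit by 24.
Points: 2, 5, 7, 14, 19, 24 (6 total).

7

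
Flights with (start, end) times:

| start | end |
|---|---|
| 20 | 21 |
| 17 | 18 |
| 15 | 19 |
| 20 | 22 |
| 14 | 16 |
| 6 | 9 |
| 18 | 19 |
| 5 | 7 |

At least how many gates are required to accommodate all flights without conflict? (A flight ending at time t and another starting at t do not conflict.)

2

Count concurrent intervals with a sweep; the peak is the room count.
starts: [5, 6, 14, 15, 17, 18, 20, 20]
ends:   [7, 9, 16, 18, 19, 19, 21, 22]
s5→1 s6→2  — peak 2.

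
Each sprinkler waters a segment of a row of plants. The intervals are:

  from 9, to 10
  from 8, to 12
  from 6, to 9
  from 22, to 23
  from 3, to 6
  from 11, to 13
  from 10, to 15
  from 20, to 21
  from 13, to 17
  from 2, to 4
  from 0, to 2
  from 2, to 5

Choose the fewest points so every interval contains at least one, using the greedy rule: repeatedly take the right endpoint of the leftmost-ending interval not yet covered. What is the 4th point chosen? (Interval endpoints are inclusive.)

Process intervals by earliest right end; each time one isn't hit yet, stab at its right endpoint.
By right end: [0,2]  [2,4]  [2,5]  [3,6]  [6,9]  [9,10]  [8,12]  [11,13]  [10,15]  [13,17]  [20,21]  [22,23]
[0,2] uncovered → point at 2; [3,6] uncovered → point at 6; [9,10] uncovered → point at 10; [11,13] uncovered → point at 13; [20,21] uncovered → point at 21; [22,23] uncovered → point at 23.
Points: 2, 6, 10, 13, 21, 23 (6 total).

13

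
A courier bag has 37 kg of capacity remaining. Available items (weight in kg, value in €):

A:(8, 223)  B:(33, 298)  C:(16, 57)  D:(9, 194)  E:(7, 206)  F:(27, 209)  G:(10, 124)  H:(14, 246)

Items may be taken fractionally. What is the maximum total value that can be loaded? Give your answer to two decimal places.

Order: E (206/7=29.43) > A (223/8=27.88) > D (194/9=21.56) > H (246/14=17.57) > G (124/10=12.40) > B (298/33=9.03) > F (209/27=7.74) > C (57/16=3.56)
Fill: take E (7 @ 206) → take A (8 @ 223) → take D (9 @ 194) → take 13/14 of H → 228.43; 37/37 used.
Total value = 851.43

851.43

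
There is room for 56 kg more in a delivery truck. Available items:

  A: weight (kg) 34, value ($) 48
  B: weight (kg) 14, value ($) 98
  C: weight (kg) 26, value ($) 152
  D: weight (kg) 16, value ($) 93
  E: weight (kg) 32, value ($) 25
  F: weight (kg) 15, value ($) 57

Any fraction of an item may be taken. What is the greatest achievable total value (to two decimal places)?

343.00

Order: B (98/14=7.00) > C (152/26=5.85) > D (93/16=5.81) > F (57/15=3.80) > A (48/34=1.41) > E (25/32=0.78)
Fill: take B (14 @ 98) → take C (26 @ 152) → take D (16 @ 93); 56/56 used.
Total value = 343.00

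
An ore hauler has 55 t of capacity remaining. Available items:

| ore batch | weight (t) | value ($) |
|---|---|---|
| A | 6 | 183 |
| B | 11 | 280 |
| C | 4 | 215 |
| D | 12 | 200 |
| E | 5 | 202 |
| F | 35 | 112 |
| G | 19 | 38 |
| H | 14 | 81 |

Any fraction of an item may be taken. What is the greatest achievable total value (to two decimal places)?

Order: C (215/4=53.75) > E (202/5=40.40) > A (183/6=30.50) > B (280/11=25.45) > D (200/12=16.67) > H (81/14=5.79) > F (112/35=3.20) > G (38/19=2.00)
Fill: take C (4 @ 215) → take E (5 @ 202) → take A (6 @ 183) → take B (11 @ 280) → take D (12 @ 200) → take H (14 @ 81) → take 3/35 of F → 9.60; 55/55 used.
Total value = 1170.60

1170.60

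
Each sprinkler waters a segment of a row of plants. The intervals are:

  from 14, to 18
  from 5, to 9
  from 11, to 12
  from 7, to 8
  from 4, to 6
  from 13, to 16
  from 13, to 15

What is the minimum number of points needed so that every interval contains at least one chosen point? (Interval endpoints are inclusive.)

4

Sort by right endpoint; whenever an interval is uncovered, place a point at its right end.
By right end: [4,6]  [7,8]  [5,9]  [11,12]  [13,15]  [13,16]  [14,18]
[4,6] uncovered → point at 6; [7,8] uncovered → point at 8; [11,12] uncovered → point at 12; [13,15] uncovered → point at 15.
Points: 6, 8, 12, 15 (4 total).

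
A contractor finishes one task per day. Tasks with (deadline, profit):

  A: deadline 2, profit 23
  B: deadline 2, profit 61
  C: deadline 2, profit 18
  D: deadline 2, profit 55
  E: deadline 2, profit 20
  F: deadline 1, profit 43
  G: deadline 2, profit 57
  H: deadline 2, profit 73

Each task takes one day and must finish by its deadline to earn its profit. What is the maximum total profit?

134

By profit: H(d2,73), B(d2,61), G(d2,57), D(d2,55), F(d1,43), A(d2,23), E(d2,20), C(d2,18)
H→slot 2; B→slot 1; G skipped; D skipped; F skipped; A skipped; E skipped; C skipped.
Profit = 61 + 73 = 134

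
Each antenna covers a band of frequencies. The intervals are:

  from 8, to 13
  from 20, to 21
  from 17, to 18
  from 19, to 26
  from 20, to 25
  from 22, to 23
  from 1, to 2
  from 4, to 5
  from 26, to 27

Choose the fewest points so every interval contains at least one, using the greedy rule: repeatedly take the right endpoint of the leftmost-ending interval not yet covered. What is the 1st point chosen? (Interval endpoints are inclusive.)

Process intervals by earliest right end; each time one isn't hit yet, stab at its right endpoint.
By right end: [1,2]  [4,5]  [8,13]  [17,18]  [20,21]  [22,23]  [20,25]  [19,26]  [26,27]
[1,2] uncovered → point at 2; [4,5] uncovered → point at 5; [8,13] uncovered → point at 13; [17,18] uncovered → point at 18; [20,21] uncovered → point at 21; [22,23] uncovered → point at 23; [26,27] uncovered → point at 27.
Points: 2, 5, 13, 18, 21, 23, 27 (7 total).

2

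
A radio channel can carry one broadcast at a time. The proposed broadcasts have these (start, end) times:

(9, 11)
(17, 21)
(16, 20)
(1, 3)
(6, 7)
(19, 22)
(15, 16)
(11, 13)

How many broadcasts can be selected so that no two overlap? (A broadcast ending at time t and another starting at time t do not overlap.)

6

Sorted by end: (1,3)  (6,7)  (9,11)  (11,13)  (15,16)  (16,20)  (17,21)  (19,22)
take (1,3); take (6,7); take (9,11); take (11,13); take (15,16); take (16,20); skip (19,22).
Selected 6 broadcasts.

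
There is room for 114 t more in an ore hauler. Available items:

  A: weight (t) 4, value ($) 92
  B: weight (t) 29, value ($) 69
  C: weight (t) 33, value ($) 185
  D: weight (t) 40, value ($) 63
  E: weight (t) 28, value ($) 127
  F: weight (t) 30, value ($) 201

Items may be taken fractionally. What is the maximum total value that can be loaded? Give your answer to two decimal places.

Sort by value per unit weight and fill in that order.
Ratios (sorted): A 23.00, F 6.70, C 5.61, E 4.54, B 2.38, D 1.57
take A (4 @ 92); take F (30 @ 201); take C (33 @ 185); take E (28 @ 127); take 19/29 of B → 45.21. Capacity used 114/114.
Total value = 650.21

650.21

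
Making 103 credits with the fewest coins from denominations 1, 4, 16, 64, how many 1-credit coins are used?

103 = 1×64 + 2×16 + 1×4 + 3×1
Count of 1: 3

3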